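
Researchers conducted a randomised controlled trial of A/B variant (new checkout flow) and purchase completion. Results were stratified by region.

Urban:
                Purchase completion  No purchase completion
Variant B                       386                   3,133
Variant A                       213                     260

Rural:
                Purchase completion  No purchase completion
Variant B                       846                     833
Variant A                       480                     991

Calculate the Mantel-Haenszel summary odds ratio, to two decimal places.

0.99

OR_MH = Σ(aᵢdᵢ/nᵢ) / Σ(bᵢcᵢ/nᵢ), where nᵢ is the stratum total.
Stratum 1 (Urban): n = 3992; a·d/n = 386·260/3992 = 25.1403; b·c/n = 3133·213/3992 = 167.1666
Stratum 2 (Rural): n = 3150; a·d/n = 846·991/3150 = 266.1543; b·c/n = 833·480/3150 = 126.9333
OR_MH = (25.1403 + 266.1543) / (167.1666 + 126.9333) = 291.2946 / 294.0999 = 0.99046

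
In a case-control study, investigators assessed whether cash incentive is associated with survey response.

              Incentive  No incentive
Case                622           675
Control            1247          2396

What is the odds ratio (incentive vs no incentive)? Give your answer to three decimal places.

1.771

Reading the table with exposure as columns: a = 622 (Incentive, case), b = 1247 (Incentive, non-case), c = 675 (No incentive, case), d = 2396.
OR = (a·d)/(b·c) = (622 × 2396) / (1247 × 675) = 1490312 / 841725 = 1.77055
The odds of survey response are about 1.77 times as high in the incentive group.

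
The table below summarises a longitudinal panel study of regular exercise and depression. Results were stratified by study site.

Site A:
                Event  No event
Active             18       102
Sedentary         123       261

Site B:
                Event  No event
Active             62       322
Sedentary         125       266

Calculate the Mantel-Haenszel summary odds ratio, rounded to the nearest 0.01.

0.40

OR_MH = Σ(aᵢdᵢ/nᵢ) / Σ(bᵢcᵢ/nᵢ), where nᵢ is the stratum total.
Stratum 1 (Site A): n = 504; a·d/n = 18·261/504 = 9.3214; b·c/n = 102·123/504 = 24.8929
Stratum 2 (Site B): n = 775; a·d/n = 62·266/775 = 21.2800; b·c/n = 322·125/775 = 51.9355
OR_MH = (9.3214 + 21.2800) / (24.8929 + 51.9355) = 30.6014 / 76.8283 = 0.39831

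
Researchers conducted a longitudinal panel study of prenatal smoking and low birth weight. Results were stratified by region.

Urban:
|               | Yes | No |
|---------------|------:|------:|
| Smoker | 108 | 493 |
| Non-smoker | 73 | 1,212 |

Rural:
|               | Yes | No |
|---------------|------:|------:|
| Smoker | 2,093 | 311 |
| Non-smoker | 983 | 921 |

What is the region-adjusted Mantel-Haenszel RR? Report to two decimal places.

1.75

RR_MH = Σ(aᵢ·n₀ᵢ/nᵢ) / Σ(cᵢ·n₁ᵢ/nᵢ), with n₁ᵢ = aᵢ+bᵢ (exposed), n₀ᵢ = cᵢ+dᵢ (unexposed), nᵢ = n₁ᵢ+n₀ᵢ.
Stratum 1 (Urban): n₁ = 601, n₀ = 1285, n = 1886; a·n₀/n = 108·1285/1886 = 73.5843; c·n₁/n = 73·601/1886 = 23.2625
Stratum 2 (Rural): n₁ = 2404, n₀ = 1904, n = 4308; a·n₀/n = 2093·1904/4308 = 925.0399; c·n₁/n = 983·2404/4308 = 548.5450
RR_MH = (73.5843 + 925.0399) / (23.2625 + 548.5450) = 998.6242 / 571.8075 = 1.74643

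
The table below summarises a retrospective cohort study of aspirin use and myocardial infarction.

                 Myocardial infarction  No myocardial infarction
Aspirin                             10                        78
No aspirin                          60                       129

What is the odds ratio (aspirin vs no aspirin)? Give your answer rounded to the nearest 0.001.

Cells: a = 10, b = 78, c = 60, d = 129.
OR = (a·d)/(b·c) = (10 × 129) / (78 × 60) = 1290 / 4680 = 0.27564
Exposure is associated with lower odds of myocardial infarction (OR = 0.28 < 1).

0.276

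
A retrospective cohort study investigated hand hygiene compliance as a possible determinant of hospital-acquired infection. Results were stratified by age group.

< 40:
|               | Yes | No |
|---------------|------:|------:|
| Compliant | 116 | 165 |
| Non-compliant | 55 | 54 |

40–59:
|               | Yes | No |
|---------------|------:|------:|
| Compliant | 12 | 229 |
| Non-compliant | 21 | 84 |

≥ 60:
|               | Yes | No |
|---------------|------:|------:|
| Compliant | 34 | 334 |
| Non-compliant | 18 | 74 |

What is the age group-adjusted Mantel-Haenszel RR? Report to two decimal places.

RR_MH = Σ(aᵢ·n₀ᵢ/nᵢ) / Σ(cᵢ·n₁ᵢ/nᵢ), with n₁ᵢ = aᵢ+bᵢ (exposed), n₀ᵢ = cᵢ+dᵢ (unexposed), nᵢ = n₁ᵢ+n₀ᵢ.
Stratum 1 (< 40): n₁ = 281, n₀ = 109, n = 390; a·n₀/n = 116·109/390 = 32.4205; c·n₁/n = 55·281/390 = 39.6282
Stratum 2 (40–59): n₁ = 241, n₀ = 105, n = 346; a·n₀/n = 12·105/346 = 3.6416; c·n₁/n = 21·241/346 = 14.6272
Stratum 3 (≥ 60): n₁ = 368, n₀ = 92, n = 460; a·n₀/n = 34·92/460 = 6.8000; c·n₁/n = 18·368/460 = 14.4000
RR_MH = (32.4205 + 3.6416 + 6.8000) / (39.6282 + 14.6272 + 14.4000) = 42.8621 / 68.6554 = 0.62431

0.62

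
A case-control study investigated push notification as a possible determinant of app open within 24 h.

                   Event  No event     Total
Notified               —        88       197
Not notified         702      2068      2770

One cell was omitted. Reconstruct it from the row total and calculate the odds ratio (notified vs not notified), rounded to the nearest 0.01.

The missing cell is in the exposed row: 197 − 88 = 109.
So a = 109, b = 88, c = 702, d = 2068.
OR = (a·d)/(b·c) = (109 × 2068) / (88 × 702) = 225412 / 61776 = 3.64886

3.65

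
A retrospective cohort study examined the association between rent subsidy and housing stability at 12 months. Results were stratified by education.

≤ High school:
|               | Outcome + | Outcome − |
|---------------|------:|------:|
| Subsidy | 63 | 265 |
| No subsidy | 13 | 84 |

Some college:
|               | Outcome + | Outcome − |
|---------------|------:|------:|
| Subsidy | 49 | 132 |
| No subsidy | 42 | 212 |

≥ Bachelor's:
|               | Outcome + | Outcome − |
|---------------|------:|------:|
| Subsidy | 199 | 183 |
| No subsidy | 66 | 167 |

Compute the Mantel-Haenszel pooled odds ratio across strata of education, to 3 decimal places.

2.232

OR_MH = Σ(aᵢdᵢ/nᵢ) / Σ(bᵢcᵢ/nᵢ), where nᵢ is the stratum total.
Stratum 1 (≤ High school): n = 425; a·d/n = 63·84/425 = 12.4518; b·c/n = 265·13/425 = 8.1059
Stratum 2 (Some college): n = 435; a·d/n = 49·212/435 = 23.8805; b·c/n = 132·42/435 = 12.7448
Stratum 3 (≥ Bachelor's): n = 615; a·d/n = 199·167/615 = 54.0374; b·c/n = 183·66/615 = 19.6390
OR_MH = (12.4518 + 23.8805 + 54.0374) / (8.1059 + 12.7448 + 19.6390) = 90.3696 / 40.4897 = 2.23191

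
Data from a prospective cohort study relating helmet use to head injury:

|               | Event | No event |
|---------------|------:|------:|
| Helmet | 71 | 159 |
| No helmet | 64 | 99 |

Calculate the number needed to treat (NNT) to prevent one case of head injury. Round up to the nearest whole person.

Risk in treated group = 71/230 = 0.30870; risk in control = 64/163 = 0.39264.
Absolute risk reduction = 0.39264 − 0.30870 = 0.08394
NNT = 1 / ARR = 1 / 0.08394 = 11.913 → round up → 12

12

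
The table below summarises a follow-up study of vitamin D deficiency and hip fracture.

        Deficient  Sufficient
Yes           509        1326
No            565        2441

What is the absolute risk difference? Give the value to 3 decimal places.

0.122

Reading the table with exposure as columns: a = 509 (Deficient, case), b = 565 (Deficient, non-case), c = 1326 (Sufficient, case), d = 2441.
Risk in exposed = 509/1074 = 0.473929; risk in unexposed = 1326/3767 = 0.352004.
Risk difference = 0.473929 − 0.352004 = 0.121925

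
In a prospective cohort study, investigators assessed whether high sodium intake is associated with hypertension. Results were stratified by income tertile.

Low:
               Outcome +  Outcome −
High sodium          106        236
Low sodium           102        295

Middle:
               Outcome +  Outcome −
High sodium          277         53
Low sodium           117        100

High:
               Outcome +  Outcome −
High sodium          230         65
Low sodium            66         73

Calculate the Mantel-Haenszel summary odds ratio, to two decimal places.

OR_MH = Σ(aᵢdᵢ/nᵢ) / Σ(bᵢcᵢ/nᵢ), where nᵢ is the stratum total.
Stratum 1 (Low): n = 739; a·d/n = 106·295/739 = 42.3139; b·c/n = 236·102/739 = 32.5737
Stratum 2 (Middle): n = 547; a·d/n = 277·100/547 = 50.6399; b·c/n = 53·117/547 = 11.3364
Stratum 3 (High): n = 434; a·d/n = 230·73/434 = 38.6866; b·c/n = 65·66/434 = 9.8848
OR_MH = (42.3139 + 50.6399 + 38.6866) / (32.5737 + 11.3364 + 9.8848) = 131.6404 / 53.7949 = 2.44708

2.45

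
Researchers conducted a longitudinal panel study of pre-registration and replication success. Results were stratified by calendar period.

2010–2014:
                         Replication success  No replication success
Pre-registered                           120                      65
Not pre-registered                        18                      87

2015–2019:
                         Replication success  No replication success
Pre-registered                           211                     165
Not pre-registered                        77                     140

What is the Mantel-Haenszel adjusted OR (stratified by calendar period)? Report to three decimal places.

3.371

OR_MH = Σ(aᵢdᵢ/nᵢ) / Σ(bᵢcᵢ/nᵢ), where nᵢ is the stratum total.
Stratum 1 (2010–2014): n = 290; a·d/n = 120·87/290 = 36.0000; b·c/n = 65·18/290 = 4.0345
Stratum 2 (2015–2019): n = 593; a·d/n = 211·140/593 = 49.8145; b·c/n = 165·77/593 = 21.4250
OR_MH = (36.0000 + 49.8145) / (4.0345 + 21.4250) = 85.8145 / 25.4594 = 3.37064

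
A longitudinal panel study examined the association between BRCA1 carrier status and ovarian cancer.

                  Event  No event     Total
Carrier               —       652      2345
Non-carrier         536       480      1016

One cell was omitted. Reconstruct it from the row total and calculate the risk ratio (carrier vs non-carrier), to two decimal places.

1.37

The missing cell is in the exposed row: 2345 − 652 = 1693.
So a = 1693, b = 652, c = 536, d = 480.
RR = [a/(a+b)] / [c/(c+d)] = (1693/2345) / (536/1016) = 0.72196/0.52756 = 1.36849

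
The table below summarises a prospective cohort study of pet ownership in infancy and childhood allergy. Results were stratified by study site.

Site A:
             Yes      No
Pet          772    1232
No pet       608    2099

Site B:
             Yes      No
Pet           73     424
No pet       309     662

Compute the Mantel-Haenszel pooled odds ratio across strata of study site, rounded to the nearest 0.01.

OR_MH = Σ(aᵢdᵢ/nᵢ) / Σ(bᵢcᵢ/nᵢ), where nᵢ is the stratum total.
Stratum 1 (Site A): n = 4711; a·d/n = 772·2099/4711 = 343.9669; b·c/n = 1232·608/4711 = 159.0015
Stratum 2 (Site B): n = 1468; a·d/n = 73·662/1468 = 32.9196; b·c/n = 424·309/1468 = 89.2480
OR_MH = (343.9669 + 32.9196) / (159.0015 + 89.2480) = 376.8865 / 248.2494 = 1.51818

1.52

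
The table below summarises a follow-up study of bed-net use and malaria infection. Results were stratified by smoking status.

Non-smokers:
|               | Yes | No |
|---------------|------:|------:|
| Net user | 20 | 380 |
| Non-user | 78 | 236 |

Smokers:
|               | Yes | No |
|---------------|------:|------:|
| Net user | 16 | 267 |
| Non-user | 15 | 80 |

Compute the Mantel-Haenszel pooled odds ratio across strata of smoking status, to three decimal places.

0.192

OR_MH = Σ(aᵢdᵢ/nᵢ) / Σ(bᵢcᵢ/nᵢ), where nᵢ is the stratum total.
Stratum 1 (Non-smokers): n = 714; a·d/n = 20·236/714 = 6.6106; b·c/n = 380·78/714 = 41.5126
Stratum 2 (Smokers): n = 378; a·d/n = 16·80/378 = 3.3862; b·c/n = 267·15/378 = 10.5952
OR_MH = (6.6106 + 3.3862) / (41.5126 + 10.5952) = 9.9969 / 52.1078 = 0.19185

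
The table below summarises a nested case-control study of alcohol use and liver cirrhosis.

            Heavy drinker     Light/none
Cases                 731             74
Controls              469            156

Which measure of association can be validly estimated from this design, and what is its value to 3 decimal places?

3.286

Reading the table with exposure as columns: a = 731 (Heavy drinker, case), b = 469 (Heavy drinker, non-case), c = 74 (Light/none, case), d = 156.
This is a nested case-control study: participants were sampled on outcome status, so risks in the source population cannot be estimated directly — relative risk is not valid here. The odds ratio is the appropriate measure.
OR = (a·d)/(b·c) = (731 × 156) / (469 × 74) = 114036 / 34706 = 3.28577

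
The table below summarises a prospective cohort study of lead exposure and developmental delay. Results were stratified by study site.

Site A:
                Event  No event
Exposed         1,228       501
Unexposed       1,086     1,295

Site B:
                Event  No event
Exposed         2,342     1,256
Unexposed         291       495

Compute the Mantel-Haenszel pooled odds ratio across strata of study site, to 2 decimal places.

3.02

OR_MH = Σ(aᵢdᵢ/nᵢ) / Σ(bᵢcᵢ/nᵢ), where nᵢ is the stratum total.
Stratum 1 (Site A): n = 4110; a·d/n = 1228·1295/4110 = 386.9246; b·c/n = 501·1086/4110 = 132.3810
Stratum 2 (Site B): n = 4384; a·d/n = 2342·495/4384 = 264.4366; b·c/n = 1256·291/4384 = 83.3704
OR_MH = (386.9246 + 264.4366) / (132.3810 + 83.3704) = 651.3612 / 215.7515 = 3.01903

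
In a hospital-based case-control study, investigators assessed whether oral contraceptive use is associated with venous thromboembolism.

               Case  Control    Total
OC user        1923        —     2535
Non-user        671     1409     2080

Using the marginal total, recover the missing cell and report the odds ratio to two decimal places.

6.60

The missing cell is in the exposed row: 2535 − 1923 = 612.
So a = 1923, b = 612, c = 671, d = 1409.
OR = (a·d)/(b·c) = (1923 × 1409) / (612 × 671) = 2709507 / 410652 = 6.59806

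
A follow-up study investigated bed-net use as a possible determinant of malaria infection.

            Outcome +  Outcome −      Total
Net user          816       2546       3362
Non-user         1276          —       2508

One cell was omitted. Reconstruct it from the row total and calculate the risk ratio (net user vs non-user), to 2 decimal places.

0.48

The missing cell is in the unexposed row: 2508 − 1276 = 1232.
So a = 816, b = 2546, c = 1276, d = 1232.
RR = [a/(a+b)] / [c/(c+d)] = (816/3362) / (1276/2508) = 0.24271/0.50877 = 0.47706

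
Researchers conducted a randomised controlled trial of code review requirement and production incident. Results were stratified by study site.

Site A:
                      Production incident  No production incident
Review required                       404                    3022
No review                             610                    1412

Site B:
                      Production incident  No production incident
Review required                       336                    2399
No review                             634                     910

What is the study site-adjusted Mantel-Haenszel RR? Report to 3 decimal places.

0.344

RR_MH = Σ(aᵢ·n₀ᵢ/nᵢ) / Σ(cᵢ·n₁ᵢ/nᵢ), with n₁ᵢ = aᵢ+bᵢ (exposed), n₀ᵢ = cᵢ+dᵢ (unexposed), nᵢ = n₁ᵢ+n₀ᵢ.
Stratum 1 (Site A): n₁ = 3426, n₀ = 2022, n = 5448; a·n₀/n = 404·2022/5448 = 149.9427; c·n₁/n = 610·3426/5448 = 383.6013
Stratum 2 (Site B): n₁ = 2735, n₀ = 1544, n = 4279; a·n₀/n = 336·1544/4279 = 121.2395; c·n₁/n = 634·2735/4279 = 405.2325
RR_MH = (149.9427 + 121.2395) / (383.6013 + 405.2325) = 271.1823 / 788.8339 = 0.34378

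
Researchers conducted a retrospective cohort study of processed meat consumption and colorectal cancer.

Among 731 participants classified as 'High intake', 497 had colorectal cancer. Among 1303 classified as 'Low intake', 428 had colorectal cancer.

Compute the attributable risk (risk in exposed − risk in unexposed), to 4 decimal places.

0.3514

From the description: a = 497, b = 234, c = 428, d = 875.
Risk in exposed = 497/731 = 0.679891; risk in unexposed = 428/1303 = 0.328473.
Risk difference = 0.679891 − 0.328473 = 0.351418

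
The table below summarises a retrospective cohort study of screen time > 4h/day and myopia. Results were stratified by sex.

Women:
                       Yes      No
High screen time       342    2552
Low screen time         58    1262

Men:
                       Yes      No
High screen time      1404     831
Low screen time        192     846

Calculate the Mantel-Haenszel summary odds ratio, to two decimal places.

OR_MH = Σ(aᵢdᵢ/nᵢ) / Σ(bᵢcᵢ/nᵢ), where nᵢ is the stratum total.
Stratum 1 (Women): n = 4214; a·d/n = 342·1262/4214 = 102.4215; b·c/n = 2552·58/4214 = 35.1248
Stratum 2 (Men): n = 3273; a·d/n = 1404·846/3273 = 362.9038; b·c/n = 831·192/3273 = 48.7479
OR_MH = (102.4215 + 362.9038) / (35.1248 + 48.7479) = 465.3252 / 83.8728 = 5.54799

5.55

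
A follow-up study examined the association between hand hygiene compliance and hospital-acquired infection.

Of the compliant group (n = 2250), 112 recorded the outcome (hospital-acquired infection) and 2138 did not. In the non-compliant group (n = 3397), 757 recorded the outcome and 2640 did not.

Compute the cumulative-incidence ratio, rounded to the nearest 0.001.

From the description: a = 112, b = 2138, c = 757, d = 2640.
Risk in exposed = 112/2250 = 0.04978; risk in unexposed = 757/3397 = 0.22284.
RR = 0.04978 / 0.22284 = 0.22338
The risk is 78% lower among the exposed than among the unexposed.

0.223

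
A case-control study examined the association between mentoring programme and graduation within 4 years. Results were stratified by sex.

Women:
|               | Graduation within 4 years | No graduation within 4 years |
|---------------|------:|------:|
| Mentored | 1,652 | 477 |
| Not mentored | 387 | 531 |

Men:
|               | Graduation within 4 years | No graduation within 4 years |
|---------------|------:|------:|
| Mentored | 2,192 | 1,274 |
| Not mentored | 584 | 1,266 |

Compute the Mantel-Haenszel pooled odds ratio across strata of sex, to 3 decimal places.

4.039

OR_MH = Σ(aᵢdᵢ/nᵢ) / Σ(bᵢcᵢ/nᵢ), where nᵢ is the stratum total.
Stratum 1 (Women): n = 3047; a·d/n = 1652·531/3047 = 287.8937; b·c/n = 477·387/3047 = 60.5839
Stratum 2 (Men): n = 5316; a·d/n = 2192·1266/5316 = 522.0226; b·c/n = 1274·584/5316 = 139.9579
OR_MH = (287.8937 + 522.0226) / (60.5839 + 139.9579) = 809.9162 / 200.5417 = 4.03864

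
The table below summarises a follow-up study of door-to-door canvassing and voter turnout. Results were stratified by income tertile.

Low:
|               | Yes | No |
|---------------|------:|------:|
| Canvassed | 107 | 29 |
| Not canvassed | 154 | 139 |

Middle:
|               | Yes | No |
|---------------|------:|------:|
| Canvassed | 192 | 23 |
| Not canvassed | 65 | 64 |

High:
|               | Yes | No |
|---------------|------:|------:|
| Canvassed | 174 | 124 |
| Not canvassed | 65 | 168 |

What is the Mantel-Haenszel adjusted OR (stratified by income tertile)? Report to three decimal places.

4.190

OR_MH = Σ(aᵢdᵢ/nᵢ) / Σ(bᵢcᵢ/nᵢ), where nᵢ is the stratum total.
Stratum 1 (Low): n = 429; a·d/n = 107·139/429 = 34.6690; b·c/n = 29·154/429 = 10.4103
Stratum 2 (Middle): n = 344; a·d/n = 192·64/344 = 35.7209; b·c/n = 23·65/344 = 4.3459
Stratum 3 (High): n = 531; a·d/n = 174·168/531 = 55.0508; b·c/n = 124·65/531 = 15.1789
OR_MH = (34.6690 + 35.7209 + 55.0508) / (10.4103 + 4.3459 + 15.1789) = 125.4408 / 29.9351 = 4.19043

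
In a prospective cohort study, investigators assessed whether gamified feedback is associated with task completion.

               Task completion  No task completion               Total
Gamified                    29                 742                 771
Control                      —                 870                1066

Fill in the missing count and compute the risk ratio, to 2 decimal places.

The missing cell is in the unexposed row: 1066 − 870 = 196.
So a = 29, b = 742, c = 196, d = 870.
RR = [a/(a+b)] / [c/(c+d)] = (29/771) / (196/1066) = 0.03761/0.18386 = 0.20457

0.20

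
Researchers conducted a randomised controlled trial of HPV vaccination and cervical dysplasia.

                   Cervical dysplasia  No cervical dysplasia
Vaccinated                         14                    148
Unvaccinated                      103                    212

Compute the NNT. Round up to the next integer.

5

Risk in treated group = 14/162 = 0.08642; risk in control = 103/315 = 0.32698.
Absolute risk reduction = 0.32698 − 0.08642 = 0.24056
NNT = 1 / ARR = 1 / 0.24056 = 4.157 → round up → 5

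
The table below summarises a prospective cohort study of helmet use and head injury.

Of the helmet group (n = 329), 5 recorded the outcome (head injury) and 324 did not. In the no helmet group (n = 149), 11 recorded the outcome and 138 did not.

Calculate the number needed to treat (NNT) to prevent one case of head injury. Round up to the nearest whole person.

Risk in treated group = 5/329 = 0.01520; risk in control = 11/149 = 0.07383.
Absolute risk reduction = 0.07383 − 0.01520 = 0.05863
NNT = 1 / ARR = 1 / 0.05863 = 17.057 → round up → 18

18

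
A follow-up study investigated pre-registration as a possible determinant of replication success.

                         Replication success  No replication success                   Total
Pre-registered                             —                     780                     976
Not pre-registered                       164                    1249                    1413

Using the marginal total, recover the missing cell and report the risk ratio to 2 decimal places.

1.73

The missing cell is in the exposed row: 976 − 780 = 196.
So a = 196, b = 780, c = 164, d = 1249.
RR = [a/(a+b)] / [c/(c+d)] = (196/976) / (164/1413) = 0.20082/0.11607 = 1.73023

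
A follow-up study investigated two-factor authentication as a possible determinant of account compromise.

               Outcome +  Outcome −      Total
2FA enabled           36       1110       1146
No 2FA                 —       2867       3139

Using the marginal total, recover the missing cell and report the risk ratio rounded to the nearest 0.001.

The missing cell is in the unexposed row: 3139 − 2867 = 272.
So a = 36, b = 1110, c = 272, d = 2867.
RR = [a/(a+b)] / [c/(c+d)] = (36/1146) / (272/3139) = 0.03141/0.08665 = 0.36253

0.363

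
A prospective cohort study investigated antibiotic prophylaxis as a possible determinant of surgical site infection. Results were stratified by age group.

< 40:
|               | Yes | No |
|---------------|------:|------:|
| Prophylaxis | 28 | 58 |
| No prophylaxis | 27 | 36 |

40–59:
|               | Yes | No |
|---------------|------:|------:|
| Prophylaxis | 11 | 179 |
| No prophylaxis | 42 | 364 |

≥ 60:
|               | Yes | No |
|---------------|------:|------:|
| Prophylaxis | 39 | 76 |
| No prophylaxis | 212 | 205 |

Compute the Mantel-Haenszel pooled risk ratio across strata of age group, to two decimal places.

0.67

RR_MH = Σ(aᵢ·n₀ᵢ/nᵢ) / Σ(cᵢ·n₁ᵢ/nᵢ), with n₁ᵢ = aᵢ+bᵢ (exposed), n₀ᵢ = cᵢ+dᵢ (unexposed), nᵢ = n₁ᵢ+n₀ᵢ.
Stratum 1 (< 40): n₁ = 86, n₀ = 63, n = 149; a·n₀/n = 28·63/149 = 11.8389; c·n₁/n = 27·86/149 = 15.5839
Stratum 2 (40–59): n₁ = 190, n₀ = 406, n = 596; a·n₀/n = 11·406/596 = 7.4933; c·n₁/n = 42·190/596 = 13.3893
Stratum 3 (≥ 60): n₁ = 115, n₀ = 417, n = 532; a·n₀/n = 39·417/532 = 30.5695; c·n₁/n = 212·115/532 = 45.8271
RR_MH = (11.8389 + 7.4933 + 30.5695) / (15.5839 + 13.3893 + 45.8271) = 49.9018 / 74.8002 = 0.66713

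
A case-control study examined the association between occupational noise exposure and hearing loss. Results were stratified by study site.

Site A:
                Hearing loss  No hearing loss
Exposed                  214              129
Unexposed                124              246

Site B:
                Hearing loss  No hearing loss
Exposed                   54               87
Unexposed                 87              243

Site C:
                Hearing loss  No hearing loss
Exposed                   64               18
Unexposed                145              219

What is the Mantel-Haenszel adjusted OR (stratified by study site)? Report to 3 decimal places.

OR_MH = Σ(aᵢdᵢ/nᵢ) / Σ(bᵢcᵢ/nᵢ), where nᵢ is the stratum total.
Stratum 1 (Site A): n = 713; a·d/n = 214·246/713 = 73.8345; b·c/n = 129·124/713 = 22.4348
Stratum 2 (Site B): n = 471; a·d/n = 54·243/471 = 27.8599; b·c/n = 87·87/471 = 16.0701
Stratum 3 (Site C): n = 446; a·d/n = 64·219/446 = 31.4260; b·c/n = 18·145/446 = 5.8520
OR_MH = (73.8345 + 27.8599 + 31.4260) / (22.4348 + 16.0701 + 5.8520) = 133.1204 / 44.3569 = 3.00112

3.001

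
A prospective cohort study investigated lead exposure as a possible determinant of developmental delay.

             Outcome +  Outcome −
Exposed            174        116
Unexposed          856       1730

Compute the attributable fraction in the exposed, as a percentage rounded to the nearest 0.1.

44.8

Cells: a = 174, b = 116, c = 856, d = 1730.
Risk in exposed = 174/290 = 0.60000; risk in unexposed = 856/2586 = 0.33101.
RR = 0.60000/0.33101 = 1.81262
AR% = (RR − 1)/RR × 100 = (1.81262 − 1)/1.81262 × 100 = 44.8311%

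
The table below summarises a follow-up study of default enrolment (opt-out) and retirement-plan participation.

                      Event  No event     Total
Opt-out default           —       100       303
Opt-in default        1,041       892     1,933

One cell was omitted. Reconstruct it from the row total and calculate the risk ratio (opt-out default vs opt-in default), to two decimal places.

1.24

The missing cell is in the exposed row: 303 − 100 = 203.
So a = 203, b = 100, c = 1041, d = 892.
RR = [a/(a+b)] / [c/(c+d)] = (203/303) / (1041/1933) = 0.66997/0.53854 = 1.24404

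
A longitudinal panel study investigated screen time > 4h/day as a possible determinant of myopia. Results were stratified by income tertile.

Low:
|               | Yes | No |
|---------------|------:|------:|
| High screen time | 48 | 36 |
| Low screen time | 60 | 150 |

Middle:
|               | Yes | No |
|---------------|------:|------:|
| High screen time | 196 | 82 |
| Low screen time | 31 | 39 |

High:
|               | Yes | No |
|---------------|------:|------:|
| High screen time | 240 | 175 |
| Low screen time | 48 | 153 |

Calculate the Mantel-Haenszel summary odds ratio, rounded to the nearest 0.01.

OR_MH = Σ(aᵢdᵢ/nᵢ) / Σ(bᵢcᵢ/nᵢ), where nᵢ is the stratum total.
Stratum 1 (Low): n = 294; a·d/n = 48·150/294 = 24.4898; b·c/n = 36·60/294 = 7.3469
Stratum 2 (Middle): n = 348; a·d/n = 196·39/348 = 21.9655; b·c/n = 82·31/348 = 7.3046
Stratum 3 (High): n = 616; a·d/n = 240·153/616 = 59.6104; b·c/n = 175·48/616 = 13.6364
OR_MH = (24.4898 + 21.9655 + 59.6104) / (7.3469 + 7.3046 + 13.6364) = 106.0657 / 28.2879 = 3.74951

3.75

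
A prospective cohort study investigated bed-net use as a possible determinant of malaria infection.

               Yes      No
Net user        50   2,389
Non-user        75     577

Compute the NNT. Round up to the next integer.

Risk in treated group = 50/2439 = 0.02050; risk in control = 75/652 = 0.11503.
Absolute risk reduction = 0.11503 − 0.02050 = 0.09453
NNT = 1 / ARR = 1 / 0.09453 = 10.579 → round up → 11

11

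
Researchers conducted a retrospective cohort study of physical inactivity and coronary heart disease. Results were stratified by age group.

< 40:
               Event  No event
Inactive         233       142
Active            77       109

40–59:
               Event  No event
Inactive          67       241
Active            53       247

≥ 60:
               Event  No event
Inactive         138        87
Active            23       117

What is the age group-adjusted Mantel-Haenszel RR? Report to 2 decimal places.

1.76

RR_MH = Σ(aᵢ·n₀ᵢ/nᵢ) / Σ(cᵢ·n₁ᵢ/nᵢ), with n₁ᵢ = aᵢ+bᵢ (exposed), n₀ᵢ = cᵢ+dᵢ (unexposed), nᵢ = n₁ᵢ+n₀ᵢ.
Stratum 1 (< 40): n₁ = 375, n₀ = 186, n = 561; a·n₀/n = 233·186/561 = 77.2513; c·n₁/n = 77·375/561 = 51.4706
Stratum 2 (40–59): n₁ = 308, n₀ = 300, n = 608; a·n₀/n = 67·300/608 = 33.0592; c·n₁/n = 53·308/608 = 26.8487
Stratum 3 (≥ 60): n₁ = 225, n₀ = 140, n = 365; a·n₀/n = 138·140/365 = 52.9315; c·n₁/n = 23·225/365 = 14.1781
RR_MH = (77.2513 + 33.0592 + 52.9315) / (51.4706 + 26.8487 + 14.1781) = 163.2421 / 92.4974 = 1.76483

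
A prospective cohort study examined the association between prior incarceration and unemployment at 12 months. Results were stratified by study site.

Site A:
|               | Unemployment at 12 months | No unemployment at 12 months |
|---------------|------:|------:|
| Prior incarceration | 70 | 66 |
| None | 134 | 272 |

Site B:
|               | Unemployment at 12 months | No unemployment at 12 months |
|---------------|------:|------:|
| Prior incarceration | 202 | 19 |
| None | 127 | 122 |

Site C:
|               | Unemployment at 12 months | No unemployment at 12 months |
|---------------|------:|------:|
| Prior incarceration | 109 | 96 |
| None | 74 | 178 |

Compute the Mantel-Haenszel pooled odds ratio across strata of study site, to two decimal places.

OR_MH = Σ(aᵢdᵢ/nᵢ) / Σ(bᵢcᵢ/nᵢ), where nᵢ is the stratum total.
Stratum 1 (Site A): n = 542; a·d/n = 70·272/542 = 35.1292; b·c/n = 66·134/542 = 16.3173
Stratum 2 (Site B): n = 470; a·d/n = 202·122/470 = 52.4340; b·c/n = 19·127/470 = 5.1340
Stratum 3 (Site C): n = 457; a·d/n = 109·178/457 = 42.4551; b·c/n = 96·74/457 = 15.5449
OR_MH = (35.1292 + 52.4340 + 42.4551) / (16.3173 + 5.1340 + 15.5449) = 130.0183 / 36.9962 = 3.51437

3.51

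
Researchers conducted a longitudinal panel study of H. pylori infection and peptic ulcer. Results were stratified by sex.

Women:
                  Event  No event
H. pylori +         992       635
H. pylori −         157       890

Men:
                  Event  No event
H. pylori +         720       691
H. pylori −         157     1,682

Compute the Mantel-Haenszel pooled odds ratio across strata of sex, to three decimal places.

9.946

OR_MH = Σ(aᵢdᵢ/nᵢ) / Σ(bᵢcᵢ/nᵢ), where nᵢ is the stratum total.
Stratum 1 (Women): n = 2674; a·d/n = 992·890/2674 = 330.1720; b·c/n = 635·157/2674 = 37.2831
Stratum 2 (Men): n = 3250; a·d/n = 720·1682/3250 = 372.6277; b·c/n = 691·157/3250 = 33.3806
OR_MH = (330.1720 + 372.6277) / (37.2831 + 33.3806) = 702.7997 / 70.6637 = 9.94569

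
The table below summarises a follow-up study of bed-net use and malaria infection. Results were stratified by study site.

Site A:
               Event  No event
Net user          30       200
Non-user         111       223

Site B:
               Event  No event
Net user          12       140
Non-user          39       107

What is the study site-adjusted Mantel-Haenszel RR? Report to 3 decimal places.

0.363

RR_MH = Σ(aᵢ·n₀ᵢ/nᵢ) / Σ(cᵢ·n₁ᵢ/nᵢ), with n₁ᵢ = aᵢ+bᵢ (exposed), n₀ᵢ = cᵢ+dᵢ (unexposed), nᵢ = n₁ᵢ+n₀ᵢ.
Stratum 1 (Site A): n₁ = 230, n₀ = 334, n = 564; a·n₀/n = 30·334/564 = 17.7660; c·n₁/n = 111·230/564 = 45.2660
Stratum 2 (Site B): n₁ = 152, n₀ = 146, n = 298; a·n₀/n = 12·146/298 = 5.8792; c·n₁/n = 39·152/298 = 19.8926
RR_MH = (17.7660 + 5.8792) / (45.2660 + 19.8926) = 23.6452 / 65.1586 = 0.36289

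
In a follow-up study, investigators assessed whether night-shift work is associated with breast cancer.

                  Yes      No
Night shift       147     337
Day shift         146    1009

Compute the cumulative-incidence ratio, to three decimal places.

Cells: a = 147, b = 337, c = 146, d = 1009.
Risk in exposed = 147/484 = 0.30372; risk in unexposed = 146/1155 = 0.12641.
RR = 0.30372 / 0.12641 = 2.40271
The risk among the exposed is 2.40 times that among the unexposed.

2.403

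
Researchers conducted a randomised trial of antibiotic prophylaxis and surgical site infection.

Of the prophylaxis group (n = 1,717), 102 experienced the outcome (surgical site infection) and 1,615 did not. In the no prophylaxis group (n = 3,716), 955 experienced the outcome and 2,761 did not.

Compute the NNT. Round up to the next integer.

Risk in treated group = 102/1717 = 0.05941; risk in control = 955/3716 = 0.25700.
Absolute risk reduction = 0.25700 − 0.05941 = 0.19759
NNT = 1 / ARR = 1 / 0.19759 = 5.061 → round up → 6

6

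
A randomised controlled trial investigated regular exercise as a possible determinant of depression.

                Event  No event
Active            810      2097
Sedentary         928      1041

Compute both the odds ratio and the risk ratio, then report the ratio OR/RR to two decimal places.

0.73

Cells: a = 810, b = 2097, c = 928, d = 1041.
OR = (810·1041)/(2097·928) = 843210/1946016 = 0.43330
Risk in exposed = 810/2907 = 0.27864; risk in unexposed = 928/1969 = 0.47131; RR = 0.59120
OR/RR = 0.43330 / 0.59120 = 0.73291
The outcome is not rare, so the OR lies further from 1 than the RR.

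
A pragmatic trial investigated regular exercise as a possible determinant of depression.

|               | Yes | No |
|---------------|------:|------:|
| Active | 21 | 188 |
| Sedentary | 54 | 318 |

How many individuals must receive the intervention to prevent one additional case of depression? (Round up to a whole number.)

Risk in treated group = 21/209 = 0.10048; risk in control = 54/372 = 0.14516.
Absolute risk reduction = 0.14516 − 0.10048 = 0.04468
NNT = 1 / ARR = 1 / 0.04468 = 22.380 → round up → 23

23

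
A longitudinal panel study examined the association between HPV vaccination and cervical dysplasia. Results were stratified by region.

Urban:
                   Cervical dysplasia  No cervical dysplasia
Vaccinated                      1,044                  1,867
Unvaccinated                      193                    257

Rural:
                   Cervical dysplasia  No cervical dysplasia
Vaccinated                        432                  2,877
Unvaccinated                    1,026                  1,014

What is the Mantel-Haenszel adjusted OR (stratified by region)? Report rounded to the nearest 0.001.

OR_MH = Σ(aᵢdᵢ/nᵢ) / Σ(bᵢcᵢ/nᵢ), where nᵢ is the stratum total.
Stratum 1 (Urban): n = 3361; a·d/n = 1044·257/3361 = 79.8298; b·c/n = 1867·193/3361 = 107.2095
Stratum 2 (Rural): n = 5349; a·d/n = 432·1014/5349 = 81.8934; b·c/n = 2877·1026/5349 = 551.8418
OR_MH = (79.8298 + 81.8934) / (107.2095 + 551.8418) = 161.7233 / 659.0513 = 0.24539

0.245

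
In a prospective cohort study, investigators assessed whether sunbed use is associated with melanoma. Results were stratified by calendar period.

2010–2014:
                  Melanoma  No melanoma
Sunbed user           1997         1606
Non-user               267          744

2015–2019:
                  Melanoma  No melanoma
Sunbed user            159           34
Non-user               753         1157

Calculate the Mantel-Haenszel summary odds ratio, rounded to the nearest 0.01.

OR_MH = Σ(aᵢdᵢ/nᵢ) / Σ(bᵢcᵢ/nᵢ), where nᵢ is the stratum total.
Stratum 1 (2010–2014): n = 4614; a·d/n = 1997·744/4614 = 322.0130; b·c/n = 1606·267/4614 = 92.9350
Stratum 2 (2015–2019): n = 2103; a·d/n = 159·1157/2103 = 87.4765; b·c/n = 34·753/2103 = 12.1740
OR_MH = (322.0130 + 87.4765) / (92.9350 + 12.1740) = 409.4895 / 105.1090 = 3.89585

3.90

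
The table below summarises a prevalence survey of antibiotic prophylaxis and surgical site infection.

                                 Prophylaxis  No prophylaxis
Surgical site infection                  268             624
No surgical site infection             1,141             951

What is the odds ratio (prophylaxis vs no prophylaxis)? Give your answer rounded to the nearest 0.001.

Reading the table with exposure as columns: a = 268 (Prophylaxis, case), b = 1141 (Prophylaxis, non-case), c = 624 (No prophylaxis, case), d = 951.
OR = (a·d)/(b·c) = (268 × 951) / (1141 × 624) = 254868 / 711984 = 0.35797
Exposure is associated with lower odds of surgical site infection (OR = 0.36 < 1).

0.358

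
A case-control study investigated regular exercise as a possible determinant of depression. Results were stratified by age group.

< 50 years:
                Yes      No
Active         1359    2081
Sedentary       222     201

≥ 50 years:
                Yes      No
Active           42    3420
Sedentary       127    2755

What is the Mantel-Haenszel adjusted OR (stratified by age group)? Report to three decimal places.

0.473

OR_MH = Σ(aᵢdᵢ/nᵢ) / Σ(bᵢcᵢ/nᵢ), where nᵢ is the stratum total.
Stratum 1 (< 50 years): n = 3863; a·d/n = 1359·201/3863 = 70.7116; b·c/n = 2081·222/3863 = 119.5915
Stratum 2 (≥ 50 years): n = 6344; a·d/n = 42·2755/6344 = 18.2393; b·c/n = 3420·127/6344 = 68.4647
OR_MH = (70.7116 + 18.2393) / (119.5915 + 68.4647) = 88.9509 / 188.0562 = 0.47300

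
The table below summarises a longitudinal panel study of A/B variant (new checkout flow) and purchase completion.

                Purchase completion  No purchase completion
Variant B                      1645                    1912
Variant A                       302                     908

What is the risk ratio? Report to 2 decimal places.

Cells: a = 1645, b = 1912, c = 302, d = 908.
Risk in exposed = 1645/3557 = 0.46247; risk in unexposed = 302/1210 = 0.24959.
RR = 0.46247 / 0.24959 = 1.85294
The risk among the exposed is 1.85 times that among the unexposed.

1.85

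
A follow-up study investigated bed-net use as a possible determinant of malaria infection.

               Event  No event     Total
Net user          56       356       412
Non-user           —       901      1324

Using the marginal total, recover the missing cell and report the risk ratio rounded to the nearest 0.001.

0.425

The missing cell is in the unexposed row: 1324 − 901 = 423.
So a = 56, b = 356, c = 423, d = 901.
RR = [a/(a+b)] / [c/(c+d)] = (56/412) / (423/1324) = 0.13592/0.31949 = 0.42544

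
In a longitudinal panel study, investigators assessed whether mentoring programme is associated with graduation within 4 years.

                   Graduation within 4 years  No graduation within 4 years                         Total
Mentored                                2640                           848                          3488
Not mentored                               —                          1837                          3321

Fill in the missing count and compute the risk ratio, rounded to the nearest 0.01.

1.69

The missing cell is in the unexposed row: 3321 − 1837 = 1484.
So a = 2640, b = 848, c = 1484, d = 1837.
RR = [a/(a+b)] / [c/(c+d)] = (2640/3488) / (1484/3321) = 0.75688/0.44685 = 1.69380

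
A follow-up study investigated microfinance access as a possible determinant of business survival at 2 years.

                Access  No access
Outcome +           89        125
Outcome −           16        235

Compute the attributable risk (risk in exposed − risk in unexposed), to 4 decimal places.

Reading the table with exposure as columns: a = 89 (Access, case), b = 16 (Access, non-case), c = 125 (No access, case), d = 235.
Risk in exposed = 89/105 = 0.847619; risk in unexposed = 125/360 = 0.347222.
Risk difference = 0.847619 − 0.347222 = 0.500397

0.5004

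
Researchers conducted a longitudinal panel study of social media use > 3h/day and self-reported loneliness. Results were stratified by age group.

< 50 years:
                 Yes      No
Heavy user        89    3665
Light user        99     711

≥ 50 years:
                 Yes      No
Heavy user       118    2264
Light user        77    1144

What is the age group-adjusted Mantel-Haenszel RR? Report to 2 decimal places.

0.42

RR_MH = Σ(aᵢ·n₀ᵢ/nᵢ) / Σ(cᵢ·n₁ᵢ/nᵢ), with n₁ᵢ = aᵢ+bᵢ (exposed), n₀ᵢ = cᵢ+dᵢ (unexposed), nᵢ = n₁ᵢ+n₀ᵢ.
Stratum 1 (< 50 years): n₁ = 3754, n₀ = 810, n = 4564; a·n₀/n = 89·810/4564 = 15.7954; c·n₁/n = 99·3754/4564 = 81.4299
Stratum 2 (≥ 50 years): n₁ = 2382, n₀ = 1221, n = 3603; a·n₀/n = 118·1221/3603 = 39.9883; c·n₁/n = 77·2382/3603 = 50.9059
RR_MH = (15.7954 + 39.9883) / (81.4299 + 50.9059) = 55.7837 / 132.3358 = 0.42153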